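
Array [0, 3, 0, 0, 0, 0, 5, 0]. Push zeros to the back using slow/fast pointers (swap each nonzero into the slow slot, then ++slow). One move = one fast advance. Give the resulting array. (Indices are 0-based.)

[3, 5, 0, 0, 0, 0, 0, 0]

slow=0 fast=0: a[fast]=0, fast++
slow=0 fast=1: a[fast]=3≠0 swap→a[0]=3, slow++,fast++
slow=1 fast=2: a[fast]=0, fast++
slow=1 fast=3: a[fast]=0, fast++
slow=1 fast=4: a[fast]=0, fast++
slow=1 fast=5: a[fast]=0, fast++
slow=1 fast=6: a[fast]=5≠0 swap→a[1]=5, slow++,fast++
slow=2 fast=7: a[fast]=0, fast++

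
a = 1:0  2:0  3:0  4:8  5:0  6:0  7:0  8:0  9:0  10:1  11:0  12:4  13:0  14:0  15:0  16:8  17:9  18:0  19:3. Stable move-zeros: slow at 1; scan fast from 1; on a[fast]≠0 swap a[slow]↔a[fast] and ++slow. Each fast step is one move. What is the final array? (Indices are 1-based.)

(s=1,f=1) a[fast]=0 → fast++
(s=1,f=2) a[fast]=0 → fast++
(s=1,f=3) a[fast]=0 → fast++
(s=1,f=4) a[fast]=8≠0 swap→a[1]=8 → slow++,fast++
(s=2,f=5) a[fast]=0 → fast++
(s=2,f=6) a[fast]=0 → fast++
(s=2,f=7) a[fast]=0 → fast++
(s=2,f=8) a[fast]=0 → fast++
(s=2,f=9) a[fast]=0 → fast++
(s=2,f=10) a[fast]=1≠0 swap→a[2]=1 → slow++,fast++
(s=3,f=11) a[fast]=0 → fast++
(s=3,f=12) a[fast]=4≠0 swap→a[3]=4 → slow++,fast++
(s=4,f=13) a[fast]=0 → fast++
(s=4,f=14) a[fast]=0 → fast++
(s=4,f=15) a[fast]=0 → fast++
(s=4,f=16) a[fast]=8≠0 swap→a[4]=8 → slow++,fast++
(s=5,f=17) a[fast]=9≠0 swap→a[5]=9 → slow++,fast++
(s=6,f=18) a[fast]=0 → fast++
(s=6,f=19) a[fast]=3≠0 swap→a[6]=3 → slow++,fast++

[8, 1, 4, 8, 9, 3, 0, 0, 0, 0, 0, 0, 0, 0, 0, 0, 0, 0, 0]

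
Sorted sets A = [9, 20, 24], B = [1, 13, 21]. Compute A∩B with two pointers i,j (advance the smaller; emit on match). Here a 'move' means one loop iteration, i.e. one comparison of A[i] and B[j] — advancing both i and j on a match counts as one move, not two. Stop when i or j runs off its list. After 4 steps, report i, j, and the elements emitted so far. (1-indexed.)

i=3, j=3, emitted=[]

[i=1,j=1] 9>1 → j++
[i=1,j=2] 9<13 → i++
[i=2,j=2] 20>13 → j++
[i=2,j=3] 20<21 → i++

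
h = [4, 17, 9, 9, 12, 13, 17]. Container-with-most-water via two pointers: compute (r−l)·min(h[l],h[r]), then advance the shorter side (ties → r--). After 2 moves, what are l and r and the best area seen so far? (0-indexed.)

l=1, r=5, best area=85

[0,6] min(4,17)*6=24 best=24 * → l++
[1,6] min(17,17)*5=85 best=85 * → r--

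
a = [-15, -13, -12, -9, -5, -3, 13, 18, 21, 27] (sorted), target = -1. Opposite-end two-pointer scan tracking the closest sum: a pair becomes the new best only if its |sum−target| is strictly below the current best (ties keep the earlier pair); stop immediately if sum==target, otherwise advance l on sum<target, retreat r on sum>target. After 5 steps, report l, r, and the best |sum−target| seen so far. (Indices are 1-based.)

[1,10] -15+27=12 d=13 * → r--
[1,9] -15+21=6 d=7 * → r--
[1,8] -15+18=3 d=4 * → r--
[1,7] -15+13=-2 d=1 * → l++
[2,7] -13+13=0 d=1 → r--

l=2, r=6, best |Δ|=1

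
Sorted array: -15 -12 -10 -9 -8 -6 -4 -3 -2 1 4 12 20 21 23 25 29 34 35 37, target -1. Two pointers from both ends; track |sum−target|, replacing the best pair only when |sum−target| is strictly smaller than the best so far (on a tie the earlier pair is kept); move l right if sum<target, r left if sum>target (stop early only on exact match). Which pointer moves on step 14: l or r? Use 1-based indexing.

l

[1,20] -15+37=22 d=23 * → r--
[1,19] -15+35=20 d=21 * → r--
[1,18] -15+34=19 d=20 * → r--
[1,17] -15+29=14 d=15 * → r--
[1,16] -15+25=10 d=11 * → r--
[1,15] -15+23=8 d=9 * → r--
[1,14] -15+21=6 d=7 * → r--
[1,13] -15+20=5 d=6 * → r--
[1,12] -15+12=-3 d=2 * → l++
[2,12] -12+12=0 d=1 * → r--
[2,11] -12+4=-8 d=7 → l++
[3,11] -10+4=-6 d=5 → l++
[4,11] -9+4=-5 d=4 → l++
[5,11] -8+4=-4 d=3 → l++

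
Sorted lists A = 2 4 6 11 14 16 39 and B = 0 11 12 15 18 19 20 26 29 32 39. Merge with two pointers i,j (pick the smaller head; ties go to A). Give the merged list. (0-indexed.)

i=0 j=0: A[i]=2>B[j]=0 take 0, j++
i=0 j=1: A[i]=2<=B[j]=11 take 2, i++
i=1 j=1: A[i]=4<=B[j]=11 take 4, i++
i=2 j=1: A[i]=6<=B[j]=11 take 6, i++
i=3 j=1: A[i]=11<=B[j]=11 take 11, i++
i=4 j=1: A[i]=14>B[j]=11 take 11, j++
i=4 j=2: A[i]=14>B[j]=12 take 12, j++
i=4 j=3: A[i]=14<=B[j]=15 take 14, i++
i=5 j=3: A[i]=16>B[j]=15 take 15, j++
i=5 j=4: A[i]=16<=B[j]=18 take 16, i++
i=6 j=4: A[i]=39>B[j]=18 take 18, j++
i=6 j=5: A[i]=39>B[j]=19 take 19, j++
i=6 j=6: A[i]=39>B[j]=20 take 20, j++
i=6 j=7: A[i]=39>B[j]=26 take 26, j++
i=6 j=8: A[i]=39>B[j]=29 take 29, j++
i=6 j=9: A[i]=39>B[j]=32 take 32, j++
i=6 j=10: A[i]=39<=B[j]=39 take 39, i++
i=7 j=10: A done, take B[j]=39, j++

[0, 2, 4, 6, 11, 11, 12, 14, 15, 16, 18, 19, 20, 26, 29, 32, 39, 39]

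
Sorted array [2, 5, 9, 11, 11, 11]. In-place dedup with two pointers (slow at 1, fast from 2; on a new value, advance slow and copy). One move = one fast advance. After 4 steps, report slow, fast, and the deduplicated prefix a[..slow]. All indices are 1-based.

slow=4, fast=6, prefix=[2, 5, 9, 11]

slow=1 fast=2: a[fast]=5≠a[slow]=2 write a[2]=5, slow++,fast++
slow=2 fast=3: a[fast]=9≠a[slow]=5 write a[3]=9, slow++,fast++
slow=3 fast=4: a[fast]=11≠a[slow]=9 write a[4]=11, slow++,fast++
slow=4 fast=5: a[fast]=11=a[slow] dup, fast++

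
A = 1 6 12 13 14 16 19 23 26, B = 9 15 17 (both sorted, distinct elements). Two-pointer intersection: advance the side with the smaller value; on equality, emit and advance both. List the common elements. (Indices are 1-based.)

i=1 j=1: 1<9, i++
i=2 j=1: 6<9, i++
i=3 j=1: 12>9, j++
i=3 j=2: 12<15, i++
i=4 j=2: 13<15, i++
i=5 j=2: 14<15, i++
i=6 j=2: 16>15, j++
i=6 j=3: 16<17, i++
i=7 j=3: 19>17, j++

intersection = []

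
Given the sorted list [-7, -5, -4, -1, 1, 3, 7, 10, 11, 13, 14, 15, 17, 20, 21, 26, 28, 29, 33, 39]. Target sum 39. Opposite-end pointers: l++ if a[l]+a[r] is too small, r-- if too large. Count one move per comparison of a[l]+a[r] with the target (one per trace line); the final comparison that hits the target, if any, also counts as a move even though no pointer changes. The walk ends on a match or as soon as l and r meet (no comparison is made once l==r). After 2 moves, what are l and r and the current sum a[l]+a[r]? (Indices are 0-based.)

[0,19] -7+39=32 <39 → l++
[1,19] -5+39=34 <39 → l++

l=2, r=19, sum=35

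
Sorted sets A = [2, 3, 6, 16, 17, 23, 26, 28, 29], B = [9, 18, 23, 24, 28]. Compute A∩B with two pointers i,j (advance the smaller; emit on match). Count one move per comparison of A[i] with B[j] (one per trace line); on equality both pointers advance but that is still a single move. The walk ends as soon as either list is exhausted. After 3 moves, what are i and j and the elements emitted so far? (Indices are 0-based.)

i=3, j=0, emitted=[]

[i=0,j=0] 2<9 → i++
[i=1,j=0] 3<9 → i++
[i=2,j=0] 6<9 → i++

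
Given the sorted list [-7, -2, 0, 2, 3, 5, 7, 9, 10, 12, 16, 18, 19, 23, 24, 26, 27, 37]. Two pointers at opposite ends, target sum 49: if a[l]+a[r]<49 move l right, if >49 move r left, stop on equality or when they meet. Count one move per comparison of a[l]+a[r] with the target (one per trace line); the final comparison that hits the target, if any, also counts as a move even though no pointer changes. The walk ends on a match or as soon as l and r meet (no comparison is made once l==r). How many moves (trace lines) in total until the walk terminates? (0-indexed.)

10 moves

[0,17] -7+37=30 <49 → l++
[1,17] -2+37=35 <49 → l++
[2,17] 0+37=37 <49 → l++
[3,17] 2+37=39 <49 → l++
[4,17] 3+37=40 <49 → l++
[5,17] 5+37=42 <49 → l++
[6,17] 7+37=44 <49 → l++
[7,17] 9+37=46 <49 → l++
[8,17] 10+37=47 <49 → l++
[9,17] 12+37=49 → found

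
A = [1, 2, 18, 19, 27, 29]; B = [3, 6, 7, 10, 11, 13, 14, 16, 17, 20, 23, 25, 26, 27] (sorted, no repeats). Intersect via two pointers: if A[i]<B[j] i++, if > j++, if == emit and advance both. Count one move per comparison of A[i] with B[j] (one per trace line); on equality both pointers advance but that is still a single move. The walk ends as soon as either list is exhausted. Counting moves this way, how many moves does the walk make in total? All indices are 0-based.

18 moves

i=0 j=0: 1<3, i++
i=1 j=0: 2<3, i++
i=2 j=0: 18>3, j++
i=2 j=1: 18>6, j++
i=2 j=2: 18>7, j++
i=2 j=3: 18>10, j++
i=2 j=4: 18>11, j++
i=2 j=5: 18>13, j++
i=2 j=6: 18>14, j++
i=2 j=7: 18>16, j++
i=2 j=8: 18>17, j++
i=2 j=9: 18<20, i++
i=3 j=9: 19<20, i++
i=4 j=9: 27>20, j++
i=4 j=10: 27>23, j++
i=4 j=11: 27>25, j++
i=4 j=12: 27>26, j++
i=4 j=13: 27==27 emit, i++,j++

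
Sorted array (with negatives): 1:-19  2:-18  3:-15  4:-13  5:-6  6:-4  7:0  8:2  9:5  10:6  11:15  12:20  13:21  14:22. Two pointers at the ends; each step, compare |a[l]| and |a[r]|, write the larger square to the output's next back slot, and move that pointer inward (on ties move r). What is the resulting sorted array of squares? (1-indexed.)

l=1 r=14: |-19|<=|22| out[14]=484, r--
l=1 r=13: |-19|<=|21| out[13]=441, r--
l=1 r=12: |-19|<=|20| out[12]=400, r--
l=1 r=11: |-19|>|15| out[11]=361, l++
l=2 r=11: |-18|>|15| out[10]=324, l++
l=3 r=11: |-15|<=|15| out[9]=225, r--
l=3 r=10: |-15|>|6| out[8]=225, l++
l=4 r=10: |-13|>|6| out[7]=169, l++
l=5 r=10: |-6|<=|6| out[6]=36, r--
l=5 r=9: |-6|>|5| out[5]=36, l++
l=6 r=9: |-4|<=|5| out[4]=25, r--
l=6 r=8: |-4|>|2| out[3]=16, l++
l=7 r=8: |0|<=|2| out[2]=4, r--
l=7 r=7: |0|<=|0| out[1]=0, r--

[0, 4, 16, 25, 36, 36, 169, 225, 225, 324, 361, 400, 441, 484]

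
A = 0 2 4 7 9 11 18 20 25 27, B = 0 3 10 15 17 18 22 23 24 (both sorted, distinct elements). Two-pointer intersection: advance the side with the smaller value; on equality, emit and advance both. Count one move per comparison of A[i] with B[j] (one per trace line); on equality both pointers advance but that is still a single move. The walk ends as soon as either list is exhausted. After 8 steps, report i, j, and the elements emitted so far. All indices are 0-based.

[i=0,j=0] 0==0 emit → i++,j++
[i=1,j=1] 2<3 → i++
[i=2,j=1] 4>3 → j++
[i=2,j=2] 4<10 → i++
[i=3,j=2] 7<10 → i++
[i=4,j=2] 9<10 → i++
[i=5,j=2] 11>10 → j++
[i=5,j=3] 11<15 → i++

i=6, j=3, emitted=[0]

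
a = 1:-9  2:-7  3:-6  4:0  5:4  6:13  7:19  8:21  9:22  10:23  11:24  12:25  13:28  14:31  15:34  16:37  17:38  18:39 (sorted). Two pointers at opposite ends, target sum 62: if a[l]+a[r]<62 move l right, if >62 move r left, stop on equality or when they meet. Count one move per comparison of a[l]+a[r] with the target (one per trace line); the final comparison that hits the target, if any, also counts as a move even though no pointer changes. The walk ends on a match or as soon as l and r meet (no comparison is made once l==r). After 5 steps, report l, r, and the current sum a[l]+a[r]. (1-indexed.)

l=1 r=18: -9+39=30 <62, l++
l=2 r=18: -7+39=32 <62, l++
l=3 r=18: -6+39=33 <62, l++
l=4 r=18: 0+39=39 <62, l++
l=5 r=18: 4+39=43 <62, l++

l=6, r=18, sum=52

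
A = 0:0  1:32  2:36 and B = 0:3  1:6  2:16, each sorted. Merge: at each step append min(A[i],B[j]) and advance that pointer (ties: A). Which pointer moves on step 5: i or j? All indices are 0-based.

[i=0,j=0] A[i]=0<=B[j]=3 take 0 → i++
[i=1,j=0] A[i]=32>B[j]=3 take 3 → j++
[i=1,j=1] A[i]=32>B[j]=6 take 6 → j++
[i=1,j=2] A[i]=32>B[j]=16 take 16 → j++
[i=1,j=3] B done, take A[i]=32 → i++

i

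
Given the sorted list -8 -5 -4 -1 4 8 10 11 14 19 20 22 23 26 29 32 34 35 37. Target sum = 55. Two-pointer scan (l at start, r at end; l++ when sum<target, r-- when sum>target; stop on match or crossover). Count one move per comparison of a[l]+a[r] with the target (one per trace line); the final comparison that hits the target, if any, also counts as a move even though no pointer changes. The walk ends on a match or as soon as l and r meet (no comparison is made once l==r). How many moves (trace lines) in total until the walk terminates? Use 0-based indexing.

12 moves

[0,18] -8+37=29 <55 → l++
[1,18] -5+37=32 <55 → l++
[2,18] -4+37=33 <55 → l++
[3,18] -1+37=36 <55 → l++
[4,18] 4+37=41 <55 → l++
[5,18] 8+37=45 <55 → l++
[6,18] 10+37=47 <55 → l++
[7,18] 11+37=48 <55 → l++
[8,18] 14+37=51 <55 → l++
[9,18] 19+37=56 >55 → r--
[9,17] 19+35=54 <55 → l++
[10,17] 20+35=55 → found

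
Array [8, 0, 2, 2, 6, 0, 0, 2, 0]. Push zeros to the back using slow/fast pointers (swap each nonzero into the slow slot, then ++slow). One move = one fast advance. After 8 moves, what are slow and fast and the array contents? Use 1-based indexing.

slow=6, fast=9, a=[8, 2, 2, 6, 2, 0, 0, 0, 0]

slow=1 fast=1: a[fast]=8≠0 swap→a[1]=8, slow++,fast++
slow=2 fast=2: a[fast]=0, fast++
slow=2 fast=3: a[fast]=2≠0 swap→a[2]=2, slow++,fast++
slow=3 fast=4: a[fast]=2≠0 swap→a[3]=2, slow++,fast++
slow=4 fast=5: a[fast]=6≠0 swap→a[4]=6, slow++,fast++
slow=5 fast=6: a[fast]=0, fast++
slow=5 fast=7: a[fast]=0, fast++
slow=5 fast=8: a[fast]=2≠0 swap→a[5]=2, slow++,fast++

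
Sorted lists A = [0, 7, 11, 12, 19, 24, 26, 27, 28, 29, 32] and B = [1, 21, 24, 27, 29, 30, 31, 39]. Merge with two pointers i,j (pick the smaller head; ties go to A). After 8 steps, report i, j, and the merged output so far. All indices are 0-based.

i=6, j=2, merged so far=[0, 1, 7, 11, 12, 19, 21, 24]

[i=0,j=0] A[i]=0<=B[j]=1 take 0 → i++
[i=1,j=0] A[i]=7>B[j]=1 take 1 → j++
[i=1,j=1] A[i]=7<=B[j]=21 take 7 → i++
[i=2,j=1] A[i]=11<=B[j]=21 take 11 → i++
[i=3,j=1] A[i]=12<=B[j]=21 take 12 → i++
[i=4,j=1] A[i]=19<=B[j]=21 take 19 → i++
[i=5,j=1] A[i]=24>B[j]=21 take 21 → j++
[i=5,j=2] A[i]=24<=B[j]=24 take 24 → i++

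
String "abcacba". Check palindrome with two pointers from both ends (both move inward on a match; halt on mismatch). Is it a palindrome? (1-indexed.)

palindrome

l=1 r=7: 'a'=='a', l++,r--
l=2 r=6: 'b'=='b', l++,r--
l=3 r=5: 'c'=='c', l++,r--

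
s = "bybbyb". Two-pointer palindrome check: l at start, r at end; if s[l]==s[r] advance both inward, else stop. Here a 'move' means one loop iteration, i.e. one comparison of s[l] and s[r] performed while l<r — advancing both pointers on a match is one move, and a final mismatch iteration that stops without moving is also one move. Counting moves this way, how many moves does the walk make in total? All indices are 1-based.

l=1 r=6: 'b'=='b', l++,r--
l=2 r=5: 'y'=='y', l++,r--
l=3 r=4: 'b'=='b', l++,r--

3 moves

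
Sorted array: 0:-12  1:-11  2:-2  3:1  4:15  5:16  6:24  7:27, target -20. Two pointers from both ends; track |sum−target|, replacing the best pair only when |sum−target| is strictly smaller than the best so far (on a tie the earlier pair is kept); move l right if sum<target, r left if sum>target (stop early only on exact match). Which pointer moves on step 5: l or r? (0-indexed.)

l=0 r=7: -12+27=15 d=35 *, r--
l=0 r=6: -12+24=12 d=32 *, r--
l=0 r=5: -12+16=4 d=24 *, r--
l=0 r=4: -12+15=3 d=23 *, r--
l=0 r=3: -12+1=-11 d=9 *, r--

r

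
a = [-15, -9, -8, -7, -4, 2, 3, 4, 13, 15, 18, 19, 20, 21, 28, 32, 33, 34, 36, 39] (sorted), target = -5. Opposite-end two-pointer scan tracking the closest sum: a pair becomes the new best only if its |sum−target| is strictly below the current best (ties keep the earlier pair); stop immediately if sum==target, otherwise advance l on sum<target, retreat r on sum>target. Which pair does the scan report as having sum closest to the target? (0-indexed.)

pair (-9, 4) with sum -5 (|Δ|=0)

[0,19] -15+39=24 d=29 * → r--
[0,18] -15+36=21 d=26 * → r--
[0,17] -15+34=19 d=24 * → r--
[0,16] -15+33=18 d=23 * → r--
[0,15] -15+32=17 d=22 * → r--
[0,14] -15+28=13 d=18 * → r--
[0,13] -15+21=6 d=11 * → r--
[0,12] -15+20=5 d=10 * → r--
[0,11] -15+19=4 d=9 * → r--
[0,10] -15+18=3 d=8 * → r--
[0,9] -15+15=0 d=5 * → r--
[0,8] -15+13=-2 d=3 * → r--
[0,7] -15+4=-11 d=6 → l++
[1,7] -9+4=-5 d=0 * → stop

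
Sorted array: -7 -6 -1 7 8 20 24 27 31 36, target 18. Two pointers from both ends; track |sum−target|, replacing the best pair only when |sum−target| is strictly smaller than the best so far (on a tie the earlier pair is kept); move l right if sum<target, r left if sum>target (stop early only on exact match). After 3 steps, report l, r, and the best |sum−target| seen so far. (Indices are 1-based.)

l=1, r=7, best |Δ|=2

[1,10] -7+36=29 d=11 * → r--
[1,9] -7+31=24 d=6 * → r--
[1,8] -7+27=20 d=2 * → r--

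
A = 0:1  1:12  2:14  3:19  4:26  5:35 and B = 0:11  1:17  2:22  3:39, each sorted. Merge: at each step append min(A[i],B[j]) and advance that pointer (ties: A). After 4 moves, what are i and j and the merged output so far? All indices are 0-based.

i=0 j=0: A[i]=1<=B[j]=11 take 1, i++
i=1 j=0: A[i]=12>B[j]=11 take 11, j++
i=1 j=1: A[i]=12<=B[j]=17 take 12, i++
i=2 j=1: A[i]=14<=B[j]=17 take 14, i++

i=3, j=1, merged so far=[1, 11, 12, 14]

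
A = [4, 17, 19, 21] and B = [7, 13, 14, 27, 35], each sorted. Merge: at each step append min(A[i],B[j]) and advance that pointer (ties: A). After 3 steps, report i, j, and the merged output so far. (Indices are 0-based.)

i=1, j=2, merged so far=[4, 7, 13]

[i=0,j=0] A[i]=4<=B[j]=7 take 4 → i++
[i=1,j=0] A[i]=17>B[j]=7 take 7 → j++
[i=1,j=1] A[i]=17>B[j]=13 take 13 → j++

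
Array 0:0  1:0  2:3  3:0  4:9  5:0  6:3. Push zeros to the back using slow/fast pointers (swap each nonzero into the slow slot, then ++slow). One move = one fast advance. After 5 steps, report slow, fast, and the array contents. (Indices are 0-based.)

slow=0 fast=0: a[fast]=0, fast++
slow=0 fast=1: a[fast]=0, fast++
slow=0 fast=2: a[fast]=3≠0 swap→a[0]=3, slow++,fast++
slow=1 fast=3: a[fast]=0, fast++
slow=1 fast=4: a[fast]=9≠0 swap→a[1]=9, slow++,fast++

slow=2, fast=5, a=[3, 9, 0, 0, 0, 0, 3]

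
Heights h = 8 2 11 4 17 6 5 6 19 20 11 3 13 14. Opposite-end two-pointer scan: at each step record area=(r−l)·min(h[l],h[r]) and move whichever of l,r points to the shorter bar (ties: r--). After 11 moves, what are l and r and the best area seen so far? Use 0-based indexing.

[0,13] min(8,14)*13=104 best=104 * → l++
[1,13] min(2,14)*12=24 best=104 → l++
[2,13] min(11,14)*11=121 best=121 * → l++
[3,13] min(4,14)*10=40 best=121 → l++
[4,13] min(17,14)*9=126 best=126 * → r--
[4,12] min(17,13)*8=104 best=126 → r--
[4,11] min(17,3)*7=21 best=126 → r--
[4,10] min(17,11)*6=66 best=126 → r--
[4,9] min(17,20)*5=85 best=126 → l++
[5,9] min(6,20)*4=24 best=126 → l++
[6,9] min(5,20)*3=15 best=126 → l++

l=7, r=9, best area=126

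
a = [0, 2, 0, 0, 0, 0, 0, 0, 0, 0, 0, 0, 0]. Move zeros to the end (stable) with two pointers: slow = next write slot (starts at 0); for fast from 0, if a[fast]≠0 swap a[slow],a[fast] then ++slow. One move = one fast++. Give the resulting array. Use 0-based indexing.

slow=0 fast=0: a[fast]=0, fast++
slow=0 fast=1: a[fast]=2≠0 swap→a[0]=2, slow++,fast++
slow=1 fast=2: a[fast]=0, fast++
slow=1 fast=3: a[fast]=0, fast++
slow=1 fast=4: a[fast]=0, fast++
slow=1 fast=5: a[fast]=0, fast++
slow=1 fast=6: a[fast]=0, fast++
slow=1 fast=7: a[fast]=0, fast++
slow=1 fast=8: a[fast]=0, fast++
slow=1 fast=9: a[fast]=0, fast++
slow=1 fast=10: a[fast]=0, fast++
slow=1 fast=11: a[fast]=0, fast++
slow=1 fast=12: a[fast]=0, fast++

[2, 0, 0, 0, 0, 0, 0, 0, 0, 0, 0, 0, 0]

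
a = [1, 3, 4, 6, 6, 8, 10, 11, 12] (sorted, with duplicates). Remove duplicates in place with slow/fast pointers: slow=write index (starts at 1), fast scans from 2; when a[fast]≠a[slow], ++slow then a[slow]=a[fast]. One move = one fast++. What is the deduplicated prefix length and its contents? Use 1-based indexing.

length 8; prefix = [1, 3, 4, 6, 8, 10, 11, 12]

slow=1 fast=2: a[fast]=3≠a[slow]=1 write a[2]=3, slow++,fast++
slow=2 fast=3: a[fast]=4≠a[slow]=3 write a[3]=4, slow++,fast++
slow=3 fast=4: a[fast]=6≠a[slow]=4 write a[4]=6, slow++,fast++
slow=4 fast=5: a[fast]=6=a[slow] dup, fast++
slow=4 fast=6: a[fast]=8≠a[slow]=6 write a[5]=8, slow++,fast++
slow=5 fast=7: a[fast]=10≠a[slow]=8 write a[6]=10, slow++,fast++
slow=6 fast=8: a[fast]=11≠a[slow]=10 write a[7]=11, slow++,fast++
slow=7 fast=9: a[fast]=12≠a[slow]=11 write a[8]=12, slow++,fast++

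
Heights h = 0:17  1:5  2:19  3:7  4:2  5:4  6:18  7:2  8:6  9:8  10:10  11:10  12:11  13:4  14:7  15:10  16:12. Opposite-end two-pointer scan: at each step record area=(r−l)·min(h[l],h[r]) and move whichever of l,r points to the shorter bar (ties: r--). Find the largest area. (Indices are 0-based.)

max area = 192

l=0 r=16: min(17,12)*16=192 best=192 *, r--
l=0 r=15: min(17,10)*15=150 best=192, r--
l=0 r=14: min(17,7)*14=98 best=192, r--
l=0 r=13: min(17,4)*13=52 best=192, r--
l=0 r=12: min(17,11)*12=132 best=192, r--
l=0 r=11: min(17,10)*11=110 best=192, r--
l=0 r=10: min(17,10)*10=100 best=192, r--
l=0 r=9: min(17,8)*9=72 best=192, r--
l=0 r=8: min(17,6)*8=48 best=192, r--
l=0 r=7: min(17,2)*7=14 best=192, r--
l=0 r=6: min(17,18)*6=102 best=192, l++
l=1 r=6: min(5,18)*5=25 best=192, l++
l=2 r=6: min(19,18)*4=72 best=192, r--
l=2 r=5: min(19,4)*3=12 best=192, r--
l=2 r=4: min(19,2)*2=4 best=192, r--
l=2 r=3: min(19,7)*1=7 best=192, r--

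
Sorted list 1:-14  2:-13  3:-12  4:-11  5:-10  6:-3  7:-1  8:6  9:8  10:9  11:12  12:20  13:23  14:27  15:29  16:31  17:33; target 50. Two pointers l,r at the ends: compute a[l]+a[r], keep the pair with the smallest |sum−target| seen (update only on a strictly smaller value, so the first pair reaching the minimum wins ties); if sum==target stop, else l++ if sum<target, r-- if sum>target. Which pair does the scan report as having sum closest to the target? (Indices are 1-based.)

pair (23, 27) with sum 50 (|Δ|=0)

[1,17] -14+33=19 d=31 * → l++
[2,17] -13+33=20 d=30 * → l++
[3,17] -12+33=21 d=29 * → l++
[4,17] -11+33=22 d=28 * → l++
[5,17] -10+33=23 d=27 * → l++
[6,17] -3+33=30 d=20 * → l++
[7,17] -1+33=32 d=18 * → l++
[8,17] 6+33=39 d=11 * → l++
[9,17] 8+33=41 d=9 * → l++
[10,17] 9+33=42 d=8 * → l++
[11,17] 12+33=45 d=5 * → l++
[12,17] 20+33=53 d=3 * → r--
[12,16] 20+31=51 d=1 * → r--
[12,15] 20+29=49 d=1 → l++
[13,15] 23+29=52 d=2 → r--
[13,14] 23+27=50 d=0 * → stop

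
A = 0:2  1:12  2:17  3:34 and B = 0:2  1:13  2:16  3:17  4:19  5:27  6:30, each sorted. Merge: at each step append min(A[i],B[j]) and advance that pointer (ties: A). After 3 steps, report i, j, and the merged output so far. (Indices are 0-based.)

i=0 j=0: A[i]=2<=B[j]=2 take 2, i++
i=1 j=0: A[i]=12>B[j]=2 take 2, j++
i=1 j=1: A[i]=12<=B[j]=13 take 12, i++

i=2, j=1, merged so far=[2, 2, 12]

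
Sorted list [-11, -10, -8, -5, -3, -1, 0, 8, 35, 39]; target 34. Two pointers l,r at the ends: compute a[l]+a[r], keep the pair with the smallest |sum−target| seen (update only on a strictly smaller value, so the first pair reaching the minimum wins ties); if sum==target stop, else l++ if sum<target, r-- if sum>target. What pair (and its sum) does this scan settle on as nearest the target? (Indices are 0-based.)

pair (-5, 39) with sum 34 (|Δ|=0)

[0,9] -11+39=28 d=6 * → l++
[1,9] -10+39=29 d=5 * → l++
[2,9] -8+39=31 d=3 * → l++
[3,9] -5+39=34 d=0 * → stop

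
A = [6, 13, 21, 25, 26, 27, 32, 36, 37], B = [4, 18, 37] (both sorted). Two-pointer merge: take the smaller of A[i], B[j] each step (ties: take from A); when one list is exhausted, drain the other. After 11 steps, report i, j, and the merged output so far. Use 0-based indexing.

i=9, j=2, merged so far=[4, 6, 13, 18, 21, 25, 26, 27, 32, 36, 37]

[i=0,j=0] A[i]=6>B[j]=4 take 4 → j++
[i=0,j=1] A[i]=6<=B[j]=18 take 6 → i++
[i=1,j=1] A[i]=13<=B[j]=18 take 13 → i++
[i=2,j=1] A[i]=21>B[j]=18 take 18 → j++
[i=2,j=2] A[i]=21<=B[j]=37 take 21 → i++
[i=3,j=2] A[i]=25<=B[j]=37 take 25 → i++
[i=4,j=2] A[i]=26<=B[j]=37 take 26 → i++
[i=5,j=2] A[i]=27<=B[j]=37 take 27 → i++
[i=6,j=2] A[i]=32<=B[j]=37 take 32 → i++
[i=7,j=2] A[i]=36<=B[j]=37 take 36 → i++
[i=8,j=2] A[i]=37<=B[j]=37 take 37 → i++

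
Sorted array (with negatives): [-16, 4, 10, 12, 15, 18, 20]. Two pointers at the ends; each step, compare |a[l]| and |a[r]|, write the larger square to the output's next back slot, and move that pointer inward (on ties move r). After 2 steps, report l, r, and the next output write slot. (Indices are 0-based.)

l=0, r=4, next write slot=4

[0,6] |-16|<=|20| out[6]=400 → r--
[0,5] |-16|<=|18| out[5]=324 → r--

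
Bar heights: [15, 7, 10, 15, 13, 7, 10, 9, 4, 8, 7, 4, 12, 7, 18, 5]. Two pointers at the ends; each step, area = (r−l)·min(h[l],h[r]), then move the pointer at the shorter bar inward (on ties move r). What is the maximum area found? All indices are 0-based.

[0,15] min(15,5)*15=75 best=75 * → r--
[0,14] min(15,18)*14=210 best=210 * → l++
[1,14] min(7,18)*13=91 best=210 → l++
[2,14] min(10,18)*12=120 best=210 → l++
[3,14] min(15,18)*11=165 best=210 → l++
[4,14] min(13,18)*10=130 best=210 → l++
[5,14] min(7,18)*9=63 best=210 → l++
[6,14] min(10,18)*8=80 best=210 → l++
[7,14] min(9,18)*7=63 best=210 → l++
[8,14] min(4,18)*6=24 best=210 → l++
[9,14] min(8,18)*5=40 best=210 → l++
[10,14] min(7,18)*4=28 best=210 → l++
[11,14] min(4,18)*3=12 best=210 → l++
[12,14] min(12,18)*2=24 best=210 → l++
[13,14] min(7,18)*1=7 best=210 → l++

max area = 210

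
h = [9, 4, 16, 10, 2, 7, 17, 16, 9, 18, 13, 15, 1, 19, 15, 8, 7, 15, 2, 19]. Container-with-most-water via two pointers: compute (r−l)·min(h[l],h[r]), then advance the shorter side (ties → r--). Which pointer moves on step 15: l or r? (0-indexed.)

r

l=0 r=19: min(9,19)*19=171 best=171 *, l++
l=1 r=19: min(4,19)*18=72 best=171, l++
l=2 r=19: min(16,19)*17=272 best=272 *, l++
l=3 r=19: min(10,19)*16=160 best=272, l++
l=4 r=19: min(2,19)*15=30 best=272, l++
l=5 r=19: min(7,19)*14=98 best=272, l++
l=6 r=19: min(17,19)*13=221 best=272, l++
l=7 r=19: min(16,19)*12=192 best=272, l++
l=8 r=19: min(9,19)*11=99 best=272, l++
l=9 r=19: min(18,19)*10=180 best=272, l++
l=10 r=19: min(13,19)*9=117 best=272, l++
l=11 r=19: min(15,19)*8=120 best=272, l++
l=12 r=19: min(1,19)*7=7 best=272, l++
l=13 r=19: min(19,19)*6=114 best=272, r--
l=13 r=18: min(19,2)*5=10 best=272, r--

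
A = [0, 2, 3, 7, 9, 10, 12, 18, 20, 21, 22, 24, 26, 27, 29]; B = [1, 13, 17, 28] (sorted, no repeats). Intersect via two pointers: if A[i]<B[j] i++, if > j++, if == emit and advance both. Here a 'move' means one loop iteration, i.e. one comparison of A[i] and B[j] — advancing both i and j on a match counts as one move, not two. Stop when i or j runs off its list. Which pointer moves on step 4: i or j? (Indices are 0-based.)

[i=0,j=0] 0<1 → i++
[i=1,j=0] 2>1 → j++
[i=1,j=1] 2<13 → i++
[i=2,j=1] 3<13 → i++

i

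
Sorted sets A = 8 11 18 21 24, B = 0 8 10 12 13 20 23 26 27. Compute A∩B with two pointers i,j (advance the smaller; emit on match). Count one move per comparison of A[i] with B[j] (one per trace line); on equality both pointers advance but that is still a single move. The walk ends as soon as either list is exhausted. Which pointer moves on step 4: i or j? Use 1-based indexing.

i=1 j=1: 8>0, j++
i=1 j=2: 8==8 emit, i++,j++
i=2 j=3: 11>10, j++
i=2 j=4: 11<12, i++

i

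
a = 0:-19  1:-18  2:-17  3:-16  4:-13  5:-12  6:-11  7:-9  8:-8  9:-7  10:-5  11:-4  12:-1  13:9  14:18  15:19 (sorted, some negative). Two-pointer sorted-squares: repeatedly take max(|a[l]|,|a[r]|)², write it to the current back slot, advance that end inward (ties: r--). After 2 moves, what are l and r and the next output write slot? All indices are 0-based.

[0,15] |-19|<=|19| out[15]=361 → r--
[0,14] |-19|>|18| out[14]=361 → l++

l=1, r=14, next write slot=13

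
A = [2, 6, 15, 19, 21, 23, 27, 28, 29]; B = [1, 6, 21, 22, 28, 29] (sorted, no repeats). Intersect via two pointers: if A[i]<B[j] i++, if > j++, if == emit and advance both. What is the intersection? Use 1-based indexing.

intersection = [6, 21, 28, 29]

i=1 j=1: 2>1, j++
i=1 j=2: 2<6, i++
i=2 j=2: 6==6 emit, i++,j++
i=3 j=3: 15<21, i++
i=4 j=3: 19<21, i++
i=5 j=3: 21==21 emit, i++,j++
i=6 j=4: 23>22, j++
i=6 j=5: 23<28, i++
i=7 j=5: 27<28, i++
i=8 j=5: 28==28 emit, i++,j++
i=9 j=6: 29==29 emit, i++,j++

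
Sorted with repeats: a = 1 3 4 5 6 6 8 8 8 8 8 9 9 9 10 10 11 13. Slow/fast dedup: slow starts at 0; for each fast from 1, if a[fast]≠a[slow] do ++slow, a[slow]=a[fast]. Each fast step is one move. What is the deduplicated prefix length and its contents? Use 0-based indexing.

length 10; prefix = [1, 3, 4, 5, 6, 8, 9, 10, 11, 13]

(s=0,f=1) a[fast]=3≠a[slow]=1 write a[1]=3 → slow++,fast++
(s=1,f=2) a[fast]=4≠a[slow]=3 write a[2]=4 → slow++,fast++
(s=2,f=3) a[fast]=5≠a[slow]=4 write a[3]=5 → slow++,fast++
(s=3,f=4) a[fast]=6≠a[slow]=5 write a[4]=6 → slow++,fast++
(s=4,f=5) a[fast]=6=a[slow] dup → fast++
(s=4,f=6) a[fast]=8≠a[slow]=6 write a[5]=8 → slow++,fast++
(s=5,f=7) a[fast]=8=a[slow] dup → fast++
(s=5,f=8) a[fast]=8=a[slow] dup → fast++
(s=5,f=9) a[fast]=8=a[slow] dup → fast++
(s=5,f=10) a[fast]=8=a[slow] dup → fast++
(s=5,f=11) a[fast]=9≠a[slow]=8 write a[6]=9 → slow++,fast++
(s=6,f=12) a[fast]=9=a[slow] dup → fast++
(s=6,f=13) a[fast]=9=a[slow] dup → fast++
(s=6,f=14) a[fast]=10≠a[slow]=9 write a[7]=10 → slow++,fast++
(s=7,f=15) a[fast]=10=a[slow] dup → fast++
(s=7,f=16) a[fast]=11≠a[slow]=10 write a[8]=11 → slow++,fast++
(s=8,f=17) a[fast]=13≠a[slow]=11 write a[9]=13 → slow++,fast++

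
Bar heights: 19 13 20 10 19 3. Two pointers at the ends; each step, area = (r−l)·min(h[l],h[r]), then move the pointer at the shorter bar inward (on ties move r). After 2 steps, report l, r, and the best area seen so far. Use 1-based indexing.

l=1 r=6: min(19,3)*5=15 best=15 *, r--
l=1 r=5: min(19,19)*4=76 best=76 *, r--

l=1, r=4, best area=76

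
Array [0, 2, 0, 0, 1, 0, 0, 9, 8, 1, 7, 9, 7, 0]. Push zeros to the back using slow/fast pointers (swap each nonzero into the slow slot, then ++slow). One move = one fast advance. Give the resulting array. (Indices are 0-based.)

(s=0,f=0) a[fast]=0 → fast++
(s=0,f=1) a[fast]=2≠0 swap→a[0]=2 → slow++,fast++
(s=1,f=2) a[fast]=0 → fast++
(s=1,f=3) a[fast]=0 → fast++
(s=1,f=4) a[fast]=1≠0 swap→a[1]=1 → slow++,fast++
(s=2,f=5) a[fast]=0 → fast++
(s=2,f=6) a[fast]=0 → fast++
(s=2,f=7) a[fast]=9≠0 swap→a[2]=9 → slow++,fast++
(s=3,f=8) a[fast]=8≠0 swap→a[3]=8 → slow++,fast++
(s=4,f=9) a[fast]=1≠0 swap→a[4]=1 → slow++,fast++
(s=5,f=10) a[fast]=7≠0 swap→a[5]=7 → slow++,fast++
(s=6,f=11) a[fast]=9≠0 swap→a[6]=9 → slow++,fast++
(s=7,f=12) a[fast]=7≠0 swap→a[7]=7 → slow++,fast++
(s=8,f=13) a[fast]=0 → fast++

[2, 1, 9, 8, 1, 7, 9, 7, 0, 0, 0, 0, 0, 0]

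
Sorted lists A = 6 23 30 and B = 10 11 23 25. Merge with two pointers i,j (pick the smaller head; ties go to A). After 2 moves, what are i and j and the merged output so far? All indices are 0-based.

i=1, j=1, merged so far=[6, 10]

[i=0,j=0] A[i]=6<=B[j]=10 take 6 → i++
[i=1,j=0] A[i]=23>B[j]=10 take 10 → j++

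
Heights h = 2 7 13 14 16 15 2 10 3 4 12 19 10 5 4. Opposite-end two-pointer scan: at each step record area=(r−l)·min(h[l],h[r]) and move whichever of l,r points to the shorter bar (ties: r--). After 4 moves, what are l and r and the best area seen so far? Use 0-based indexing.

l=2, r=12, best area=77

l=0 r=14: min(2,4)*14=28 best=28 *, l++
l=1 r=14: min(7,4)*13=52 best=52 *, r--
l=1 r=13: min(7,5)*12=60 best=60 *, r--
l=1 r=12: min(7,10)*11=77 best=77 *, l++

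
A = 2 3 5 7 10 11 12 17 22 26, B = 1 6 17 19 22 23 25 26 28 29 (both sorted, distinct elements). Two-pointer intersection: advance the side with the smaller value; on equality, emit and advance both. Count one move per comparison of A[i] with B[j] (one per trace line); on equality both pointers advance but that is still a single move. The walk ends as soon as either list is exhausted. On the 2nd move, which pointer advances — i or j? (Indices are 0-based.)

i

i=0 j=0: 2>1, j++
i=0 j=1: 2<6, i++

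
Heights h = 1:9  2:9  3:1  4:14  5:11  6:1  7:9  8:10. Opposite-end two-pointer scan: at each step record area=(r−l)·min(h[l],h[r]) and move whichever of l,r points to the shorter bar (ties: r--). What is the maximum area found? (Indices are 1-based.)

max area = 63

l=1 r=8: min(9,10)*7=63 best=63 *, l++
l=2 r=8: min(9,10)*6=54 best=63, l++
l=3 r=8: min(1,10)*5=5 best=63, l++
l=4 r=8: min(14,10)*4=40 best=63, r--
l=4 r=7: min(14,9)*3=27 best=63, r--
l=4 r=6: min(14,1)*2=2 best=63, r--
l=4 r=5: min(14,11)*1=11 best=63, r--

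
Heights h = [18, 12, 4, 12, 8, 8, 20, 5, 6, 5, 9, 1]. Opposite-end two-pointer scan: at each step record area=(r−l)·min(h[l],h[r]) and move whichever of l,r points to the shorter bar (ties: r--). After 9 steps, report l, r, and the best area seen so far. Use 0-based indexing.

l=0 r=11: min(18,1)*11=11 best=11 *, r--
l=0 r=10: min(18,9)*10=90 best=90 *, r--
l=0 r=9: min(18,5)*9=45 best=90, r--
l=0 r=8: min(18,6)*8=48 best=90, r--
l=0 r=7: min(18,5)*7=35 best=90, r--
l=0 r=6: min(18,20)*6=108 best=108 *, l++
l=1 r=6: min(12,20)*5=60 best=108, l++
l=2 r=6: min(4,20)*4=16 best=108, l++
l=3 r=6: min(12,20)*3=36 best=108, l++

l=4, r=6, best area=108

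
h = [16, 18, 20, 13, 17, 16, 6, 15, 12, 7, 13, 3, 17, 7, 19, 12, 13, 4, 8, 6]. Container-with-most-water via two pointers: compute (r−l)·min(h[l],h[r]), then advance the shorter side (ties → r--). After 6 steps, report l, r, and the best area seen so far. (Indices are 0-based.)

l=1, r=14, best area=224

[0,19] min(16,6)*19=114 best=114 * → r--
[0,18] min(16,8)*18=144 best=144 * → r--
[0,17] min(16,4)*17=68 best=144 → r--
[0,16] min(16,13)*16=208 best=208 * → r--
[0,15] min(16,12)*15=180 best=208 → r--
[0,14] min(16,19)*14=224 best=224 * → l++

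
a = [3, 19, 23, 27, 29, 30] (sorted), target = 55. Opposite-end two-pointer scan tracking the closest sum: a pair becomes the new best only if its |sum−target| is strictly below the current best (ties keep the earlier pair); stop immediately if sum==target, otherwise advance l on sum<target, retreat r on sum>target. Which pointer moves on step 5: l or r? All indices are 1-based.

[1,6] 3+30=33 d=22 * → l++
[2,6] 19+30=49 d=6 * → l++
[3,6] 23+30=53 d=2 * → l++
[4,6] 27+30=57 d=2 → r--
[4,5] 27+29=56 d=1 * → r--

r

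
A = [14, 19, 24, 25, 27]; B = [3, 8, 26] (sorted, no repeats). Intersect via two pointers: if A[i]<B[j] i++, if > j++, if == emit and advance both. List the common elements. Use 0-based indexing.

intersection = []

i=0 j=0: 14>3, j++
i=0 j=1: 14>8, j++
i=0 j=2: 14<26, i++
i=1 j=2: 19<26, i++
i=2 j=2: 24<26, i++
i=3 j=2: 25<26, i++
i=4 j=2: 27>26, j++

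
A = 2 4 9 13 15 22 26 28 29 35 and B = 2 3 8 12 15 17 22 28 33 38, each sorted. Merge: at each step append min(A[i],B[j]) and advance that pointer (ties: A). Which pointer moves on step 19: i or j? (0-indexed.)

i

[i=0,j=0] A[i]=2<=B[j]=2 take 2 → i++
[i=1,j=0] A[i]=4>B[j]=2 take 2 → j++
[i=1,j=1] A[i]=4>B[j]=3 take 3 → j++
[i=1,j=2] A[i]=4<=B[j]=8 take 4 → i++
[i=2,j=2] A[i]=9>B[j]=8 take 8 → j++
[i=2,j=3] A[i]=9<=B[j]=12 take 9 → i++
[i=3,j=3] A[i]=13>B[j]=12 take 12 → j++
[i=3,j=4] A[i]=13<=B[j]=15 take 13 → i++
[i=4,j=4] A[i]=15<=B[j]=15 take 15 → i++
[i=5,j=4] A[i]=22>B[j]=15 take 15 → j++
[i=5,j=5] A[i]=22>B[j]=17 take 17 → j++
[i=5,j=6] A[i]=22<=B[j]=22 take 22 → i++
[i=6,j=6] A[i]=26>B[j]=22 take 22 → j++
[i=6,j=7] A[i]=26<=B[j]=28 take 26 → i++
[i=7,j=7] A[i]=28<=B[j]=28 take 28 → i++
[i=8,j=7] A[i]=29>B[j]=28 take 28 → j++
[i=8,j=8] A[i]=29<=B[j]=33 take 29 → i++
[i=9,j=8] A[i]=35>B[j]=33 take 33 → j++
[i=9,j=9] A[i]=35<=B[j]=38 take 35 → i++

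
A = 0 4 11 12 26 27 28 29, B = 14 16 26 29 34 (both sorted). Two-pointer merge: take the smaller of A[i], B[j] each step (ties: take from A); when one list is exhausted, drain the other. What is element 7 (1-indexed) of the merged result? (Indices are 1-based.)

merged[7] = 26

[i=1,j=1] A[i]=0<=B[j]=14 take 0 → i++
[i=2,j=1] A[i]=4<=B[j]=14 take 4 → i++
[i=3,j=1] A[i]=11<=B[j]=14 take 11 → i++
[i=4,j=1] A[i]=12<=B[j]=14 take 12 → i++
[i=5,j=1] A[i]=26>B[j]=14 take 14 → j++
[i=5,j=2] A[i]=26>B[j]=16 take 16 → j++
[i=5,j=3] A[i]=26<=B[j]=26 take 26 → i++
[i=6,j=3] A[i]=27>B[j]=26 take 26 → j++
[i=6,j=4] A[i]=27<=B[j]=29 take 27 → i++
[i=7,j=4] A[i]=28<=B[j]=29 take 28 → i++
[i=8,j=4] A[i]=29<=B[j]=29 take 29 → i++
[i=9,j=4] A done, take B[j]=29 → j++
[i=9,j=5] A done, take B[j]=34 → j++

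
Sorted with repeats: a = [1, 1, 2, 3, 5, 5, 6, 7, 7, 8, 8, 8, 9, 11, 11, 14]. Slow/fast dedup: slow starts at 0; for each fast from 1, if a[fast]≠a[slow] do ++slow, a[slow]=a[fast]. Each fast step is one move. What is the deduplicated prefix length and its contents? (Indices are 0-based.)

length 10; prefix = [1, 2, 3, 5, 6, 7, 8, 9, 11, 14]

(s=0,f=1) a[fast]=1=a[slow] dup → fast++
(s=0,f=2) a[fast]=2≠a[slow]=1 write a[1]=2 → slow++,fast++
(s=1,f=3) a[fast]=3≠a[slow]=2 write a[2]=3 → slow++,fast++
(s=2,f=4) a[fast]=5≠a[slow]=3 write a[3]=5 → slow++,fast++
(s=3,f=5) a[fast]=5=a[slow] dup → fast++
(s=3,f=6) a[fast]=6≠a[slow]=5 write a[4]=6 → slow++,fast++
(s=4,f=7) a[fast]=7≠a[slow]=6 write a[5]=7 → slow++,fast++
(s=5,f=8) a[fast]=7=a[slow] dup → fast++
(s=5,f=9) a[fast]=8≠a[slow]=7 write a[6]=8 → slow++,fast++
(s=6,f=10) a[fast]=8=a[slow] dup → fast++
(s=6,f=11) a[fast]=8=a[slow] dup → fast++
(s=6,f=12) a[fast]=9≠a[slow]=8 write a[7]=9 → slow++,fast++
(s=7,f=13) a[fast]=11≠a[slow]=9 write a[8]=11 → slow++,fast++
(s=8,f=14) a[fast]=11=a[slow] dup → fast++
(s=8,f=15) a[fast]=14≠a[slow]=11 write a[9]=14 → slow++,fast++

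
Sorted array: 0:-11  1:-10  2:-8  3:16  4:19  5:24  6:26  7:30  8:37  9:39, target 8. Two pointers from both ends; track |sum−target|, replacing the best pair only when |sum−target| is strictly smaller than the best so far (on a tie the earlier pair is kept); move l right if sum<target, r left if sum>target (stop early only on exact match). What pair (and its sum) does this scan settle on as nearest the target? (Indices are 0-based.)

l=0 r=9: -11+39=28 d=20 *, r--
l=0 r=8: -11+37=26 d=18 *, r--
l=0 r=7: -11+30=19 d=11 *, r--
l=0 r=6: -11+26=15 d=7 *, r--
l=0 r=5: -11+24=13 d=5 *, r--
l=0 r=4: -11+19=8 d=0 *, stop

pair (-11, 19) with sum 8 (|Δ|=0)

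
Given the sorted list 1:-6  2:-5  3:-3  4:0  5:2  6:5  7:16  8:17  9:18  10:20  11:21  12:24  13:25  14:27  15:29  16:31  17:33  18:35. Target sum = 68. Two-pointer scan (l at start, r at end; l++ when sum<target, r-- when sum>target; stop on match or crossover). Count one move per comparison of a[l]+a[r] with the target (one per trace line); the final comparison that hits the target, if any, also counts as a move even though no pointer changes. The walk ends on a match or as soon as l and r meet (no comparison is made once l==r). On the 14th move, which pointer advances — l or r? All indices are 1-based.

l

l=1 r=18: -6+35=29 <68, l++
l=2 r=18: -5+35=30 <68, l++
l=3 r=18: -3+35=32 <68, l++
l=4 r=18: 0+35=35 <68, l++
l=5 r=18: 2+35=37 <68, l++
l=6 r=18: 5+35=40 <68, l++
l=7 r=18: 16+35=51 <68, l++
l=8 r=18: 17+35=52 <68, l++
l=9 r=18: 18+35=53 <68, l++
l=10 r=18: 20+35=55 <68, l++
l=11 r=18: 21+35=56 <68, l++
l=12 r=18: 24+35=59 <68, l++
l=13 r=18: 25+35=60 <68, l++
l=14 r=18: 27+35=62 <68, l++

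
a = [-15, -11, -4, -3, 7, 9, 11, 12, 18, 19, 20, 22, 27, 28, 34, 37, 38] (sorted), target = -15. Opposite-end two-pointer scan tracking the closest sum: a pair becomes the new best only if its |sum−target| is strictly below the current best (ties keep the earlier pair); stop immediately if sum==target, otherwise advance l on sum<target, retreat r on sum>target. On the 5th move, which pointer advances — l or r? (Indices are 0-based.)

[0,16] -15+38=23 d=38 * → r--
[0,15] -15+37=22 d=37 * → r--
[0,14] -15+34=19 d=34 * → r--
[0,13] -15+28=13 d=28 * → r--
[0,12] -15+27=12 d=27 * → r--

r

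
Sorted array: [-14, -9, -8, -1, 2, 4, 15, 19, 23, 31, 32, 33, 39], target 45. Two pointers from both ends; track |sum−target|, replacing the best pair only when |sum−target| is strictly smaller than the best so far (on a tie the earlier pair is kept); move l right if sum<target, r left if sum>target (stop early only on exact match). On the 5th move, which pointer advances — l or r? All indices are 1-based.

l=1 r=13: -14+39=25 d=20 *, l++
l=2 r=13: -9+39=30 d=15 *, l++
l=3 r=13: -8+39=31 d=14 *, l++
l=4 r=13: -1+39=38 d=7 *, l++
l=5 r=13: 2+39=41 d=4 *, l++

l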